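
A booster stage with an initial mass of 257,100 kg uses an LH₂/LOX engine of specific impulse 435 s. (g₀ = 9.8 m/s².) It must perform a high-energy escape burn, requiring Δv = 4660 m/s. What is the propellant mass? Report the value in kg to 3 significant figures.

propellant mass ≈ 171000 kg

v_e = Isp · g₀ = 435 × 9.8 = 4263.0 m/s.
From the ideal rocket equation, m₀/m_f = exp(Δv / v_e) = exp(4660 / 4263.0) = exp(1.0931) = 2.9836.
m_f = 257,100 / 2.9836 = 86,171.1 kg, so propellant = m₀ − m_f = 257,100 − 86,171.1 = 170,928.9 kg.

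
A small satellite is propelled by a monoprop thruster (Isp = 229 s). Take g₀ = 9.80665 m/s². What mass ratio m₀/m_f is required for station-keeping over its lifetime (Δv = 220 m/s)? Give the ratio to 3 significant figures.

mass ratio ≈ 1.10

v_e = Isp · g₀ = 229 × 9.80665 = 2245.7 m/s.
m₀/m_f = exp(Δv / v_e) = exp(220 / 2245.7) = exp(0.0980) = 1.1029.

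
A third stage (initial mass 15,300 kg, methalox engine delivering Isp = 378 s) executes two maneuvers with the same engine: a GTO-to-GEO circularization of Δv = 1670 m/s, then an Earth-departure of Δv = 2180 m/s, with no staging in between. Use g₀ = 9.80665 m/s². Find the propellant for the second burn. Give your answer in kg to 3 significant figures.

propellant for the second burn ≈ 4340 kg

v_e = Isp · g₀ = 378 × 9.80665 = 3706.9 m/s.
After the first burn: m = 15300 × exp(−1670/3706.9) = 15300 × 0.63730 = 9,750.69 kg.
After the second burn: m = 9,750.69 × exp(−2180/3706.9) = 9,750.69 × 0.55539 = 5,415.44 kg.
Second-burn propellant = 9,750.69 − 5,415.44 = 4,335.25 kg.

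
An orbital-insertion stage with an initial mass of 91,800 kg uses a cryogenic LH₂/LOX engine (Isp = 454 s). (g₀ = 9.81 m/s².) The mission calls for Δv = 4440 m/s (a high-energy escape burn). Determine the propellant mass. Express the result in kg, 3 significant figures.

propellant mass ≈ 57900 kg

v_e = Isp · g₀ = 454 × 9.81 = 4453.7 m/s.
Rocket equation: m₀/m_f = exp(Δv / v_e) = exp(4440 / 4453.7) = exp(0.9969) = 2.7099.
m_f = 91,800 / 2.7099 = 33,875.8 kg, so propellant = m₀ − m_f = 91,800 − 33,875.8 = 57,924.2 kg.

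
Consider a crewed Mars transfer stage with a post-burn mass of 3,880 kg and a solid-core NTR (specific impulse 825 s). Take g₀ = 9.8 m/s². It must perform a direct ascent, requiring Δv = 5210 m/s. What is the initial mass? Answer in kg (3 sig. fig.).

v_e = Isp · g₀ = 825 × 9.8 = 8085.0 m/s.
By the Tsiolkovsky rocket equation, m₀/m_f = exp(Δv / v_e) = exp(5210 / 8085.0) = exp(0.6444) = 1.9048.
m₀ = m_f × 1.9048 = 3,880 × 1.9048 = 7,390.62 kg.

initial mass ≈ 7390 kg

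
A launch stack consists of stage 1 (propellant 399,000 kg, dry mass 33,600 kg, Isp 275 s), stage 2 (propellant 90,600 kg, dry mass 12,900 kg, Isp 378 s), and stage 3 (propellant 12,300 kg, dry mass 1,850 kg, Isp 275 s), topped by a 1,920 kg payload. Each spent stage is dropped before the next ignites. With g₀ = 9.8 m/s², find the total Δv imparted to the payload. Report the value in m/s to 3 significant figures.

Δv ≈ 12600 m/s

Ignition mass of stage 1 = 399,000+33,600 + 90,600+12,900 + 12,300+1,850 + 1,920 = 552,170 kg.
Stage 1: m₀ = 552,170 kg, m_f = 552,170 − 399,000 = 153,170 kg; Δv = 275×9.8×ln(3.605) = 2695.0×1.2823 ≈ 3456 m/s.
Stage 2: m₀ = 119,570 kg, m_f = 119,570 − 90,600 = 28,970 kg; Δv = 378×9.8×ln(4.127) = 3704.4×1.4176 ≈ 5252 m/s.
Stage 3: m₀ = 16,070 kg, m_f = 16,070 − 12,300 = 3,770 kg; Δv = 275×9.8×ln(4.263) = 2695.0×1.4499 ≈ 3907 m/s.
Total Δv = 3456 + 5252 + 3907 = 12615 m/s.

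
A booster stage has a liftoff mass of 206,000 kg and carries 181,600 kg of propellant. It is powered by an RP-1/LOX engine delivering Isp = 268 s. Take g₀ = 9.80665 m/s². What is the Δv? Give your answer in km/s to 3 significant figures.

v_e = Isp · g₀ = 268 × 9.80665 = 2628.2 m/s.
m_f = m₀ − m_prop = 206,000 − 181,600 = 24,400 kg.
By the Tsiolkovsky rocket equation, Δv = v_e · ln(m₀/m_f) = 2628.2 × ln(8.443) = 2628.2 × 2.1333 ≈ 5606.7 m/s.

Δv ≈ 5.61 km/s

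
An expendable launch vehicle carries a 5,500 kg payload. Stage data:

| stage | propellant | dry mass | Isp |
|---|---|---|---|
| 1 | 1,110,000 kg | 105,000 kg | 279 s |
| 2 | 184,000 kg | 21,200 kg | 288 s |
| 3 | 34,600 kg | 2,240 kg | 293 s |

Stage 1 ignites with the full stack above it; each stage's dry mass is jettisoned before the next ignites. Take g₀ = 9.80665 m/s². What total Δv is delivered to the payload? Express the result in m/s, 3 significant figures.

Δv ≈ 12600 m/s

Ignition mass of stage 1 = 1,110,000+105,000 + 184,000+21,200 + 34,600+2,240 + 5,500 = 1,462,540 kg.
Stage 1: m₀ = 1,462,540 kg, m_f = 1,462,540 − 1,110,000 = 352,540 kg; Δv = 279×9.80665×ln(4.149) = 2736.1×1.4228 ≈ 3893 m/s.
Stage 2: m₀ = 247,540 kg, m_f = 247,540 − 184,000 = 63,540 kg; Δv = 288×9.80665×ln(3.896) = 2824.3×1.3599 ≈ 3841 m/s.
Stage 3: m₀ = 42,340 kg, m_f = 42,340 − 34,600 = 7,740 kg; Δv = 293×9.80665×ln(5.47) = 2873.3×1.6993 ≈ 4883 m/s.
Total Δv = 3893 + 3841 + 4883 = 12617 m/s.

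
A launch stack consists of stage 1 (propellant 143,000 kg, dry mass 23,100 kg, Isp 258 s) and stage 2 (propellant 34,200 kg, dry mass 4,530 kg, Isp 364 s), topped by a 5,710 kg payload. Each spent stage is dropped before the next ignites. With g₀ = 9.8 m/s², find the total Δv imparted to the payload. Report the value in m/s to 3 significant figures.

Ignition mass of stage 1 = 143,000+23,100 + 34,200+4,530 + 5,710 = 210,540 kg.
Stage 1: m₀ = 210,540 kg, m_f = 210,540 − 143,000 = 67,540 kg; Δv = 258×9.8×ln(3.117) = 2528.4×1.1370 ≈ 2875 m/s.
Stage 2: m₀ = 44,440 kg, m_f = 44,440 − 34,200 = 10,240 kg; Δv = 364×9.8×ln(4.34) = 3567.2×1.4678 ≈ 5236 m/s.
Total Δv = 2875 + 5236 = 8111 m/s.

Δv ≈ 8110 m/s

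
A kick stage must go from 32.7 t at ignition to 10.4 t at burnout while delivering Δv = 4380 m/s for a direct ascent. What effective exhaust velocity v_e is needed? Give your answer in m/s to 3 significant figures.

ln(m₀/m_f) = ln(32700/10400) = ln(3.144) = 1.1456.
v_e = Δv / ln(m₀/m_f) = 4380 / 1.1456 = 3823.4 m/s.

v_e ≈ 3820 m/s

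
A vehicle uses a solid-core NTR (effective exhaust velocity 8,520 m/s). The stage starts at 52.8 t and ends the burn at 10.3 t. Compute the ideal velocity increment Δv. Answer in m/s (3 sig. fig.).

Δv ≈ 13900 m/s

Δv = v_e · ln(m₀/m_f) = 8520.0 × ln(5.126) = 8520.0 × 1.6344 ≈ 13924.8 m/s.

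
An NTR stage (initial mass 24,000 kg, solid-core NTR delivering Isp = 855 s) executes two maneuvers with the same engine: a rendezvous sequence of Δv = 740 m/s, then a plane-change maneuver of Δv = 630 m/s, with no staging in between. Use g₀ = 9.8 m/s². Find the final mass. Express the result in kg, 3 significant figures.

final mass ≈ 20400 kg

v_e = Isp · g₀ = 855 × 9.8 = 8379.0 m/s.
After the first burn: m = 24000 × exp(−740/8379.0) = 24000 × 0.91547 = 21,971.3 kg.
After the second burn: m = 21,971.3 × exp(−630/8379.0) = 21,971.3 × 0.92757 = 20,379.9 kg.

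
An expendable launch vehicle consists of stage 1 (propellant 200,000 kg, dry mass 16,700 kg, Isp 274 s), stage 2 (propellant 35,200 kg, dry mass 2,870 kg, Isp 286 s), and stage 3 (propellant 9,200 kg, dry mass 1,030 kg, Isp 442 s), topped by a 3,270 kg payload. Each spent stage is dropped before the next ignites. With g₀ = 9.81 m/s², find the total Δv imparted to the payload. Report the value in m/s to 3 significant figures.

Δv ≈ 11900 m/s

Ignition mass of stage 1 = 200,000+16,700 + 35,200+2,870 + 9,200+1,030 + 3,270 = 268,270 kg.
Stage 1: m₀ = 268,270 kg, m_f = 268,270 − 200,000 = 68,270 kg; Δv = 274×9.81×ln(3.93) = 2687.9×1.3685 ≈ 3679 m/s.
Stage 2: m₀ = 51,570 kg, m_f = 51,570 − 35,200 = 16,370 kg; Δv = 286×9.81×ln(3.15) = 2805.7×1.1475 ≈ 3219 m/s.
Stage 3: m₀ = 13,500 kg, m_f = 13,500 − 9,200 = 4,300 kg; Δv = 442×9.81×ln(3.14) = 4336.0×1.1441 ≈ 4961 m/s.
Total Δv = 3679 + 3219 + 4961 = 11859 m/s.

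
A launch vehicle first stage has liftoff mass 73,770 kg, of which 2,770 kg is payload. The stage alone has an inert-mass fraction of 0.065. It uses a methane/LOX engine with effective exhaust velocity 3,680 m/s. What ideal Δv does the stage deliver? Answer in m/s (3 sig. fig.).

Stage wet mass = m₀ − payload = 73,770 − 2,770 = 71,000 kg.
Stage dry mass = ε × stage wet mass = 0.065 × 71,000 = 4,615 kg.
Burnout mass m_f = stage dry + payload = 4,615 + 2,770 = 7,385 kg.
Using Δv = v_e ln(m₀/m_f): Δv = v_e · ln(73,770/7,385) = 3680.0 × ln(9.989) = 3680.0 × 2.3015 ≈ 8470 m/s.

Δv ≈ 8470 m/s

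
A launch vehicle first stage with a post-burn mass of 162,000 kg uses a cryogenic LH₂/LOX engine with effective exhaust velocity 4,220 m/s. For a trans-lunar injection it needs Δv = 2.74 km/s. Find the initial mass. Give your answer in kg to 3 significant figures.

Rocket equation: m₀/m_f = exp(Δv / v_e) = exp(2740 / 4220.0) = exp(0.6493) = 1.9142.
m₀ = m_f × 1.9142 = 162,000 × 1.9142 = 310,100 kg.

initial mass ≈ 310000 kg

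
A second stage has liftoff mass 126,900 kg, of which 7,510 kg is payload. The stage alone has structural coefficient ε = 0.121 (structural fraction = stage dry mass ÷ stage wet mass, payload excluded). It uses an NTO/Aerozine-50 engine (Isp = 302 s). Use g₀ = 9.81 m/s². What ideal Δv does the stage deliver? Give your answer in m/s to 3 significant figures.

Δv ≈ 5200 m/s

Stage wet mass = m₀ − payload = 126,900 − 7,510 = 119,390 kg.
Stage dry mass = ε × stage wet mass = 0.121 × 119,390 = 14,446.2 kg.
Burnout mass m_f = stage dry + payload = 14,446.2 + 7,510 = 21,956.2 kg.
v_e = Isp · g₀ = 302 × 9.81 = 2962.6 m/s.
By the Tsiolkovsky rocket equation, Δv = v_e · ln(126,900/21,956.2) = 2962.6 × ln(5.78) = 2962.6 × 1.7543 ≈ 5197 m/s.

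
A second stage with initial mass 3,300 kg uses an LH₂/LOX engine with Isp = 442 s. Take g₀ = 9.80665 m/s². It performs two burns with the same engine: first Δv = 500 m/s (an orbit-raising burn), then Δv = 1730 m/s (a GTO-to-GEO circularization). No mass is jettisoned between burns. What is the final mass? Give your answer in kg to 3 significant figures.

v_e = Isp · g₀ = 442 × 9.80665 = 4334.5 m/s.
After the first burn: m = 3300 × exp(−500/4334.5) = 3300 × 0.89105 = 2,940.47 kg.
After the second burn: m = 2,940.47 × exp(−1730/4334.5) = 2,940.47 × 0.67091 = 1,972.79 kg.

final mass ≈ 1970 kg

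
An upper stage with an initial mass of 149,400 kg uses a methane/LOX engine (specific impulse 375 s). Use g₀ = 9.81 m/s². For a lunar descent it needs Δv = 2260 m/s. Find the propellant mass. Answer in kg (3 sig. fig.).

v_e = Isp · g₀ = 375 × 9.81 = 3678.8 m/s.
Rocket equation: m₀/m_f = exp(Δv / v_e) = exp(2260 / 3678.8) = exp(0.6143) = 1.8484.
m_f = 149,400 / 1.8484 = 80,826.7 kg, so propellant = m₀ − m_f = 149,400 − 80,826.7 = 68,573.3 kg.

propellant mass ≈ 68600 kg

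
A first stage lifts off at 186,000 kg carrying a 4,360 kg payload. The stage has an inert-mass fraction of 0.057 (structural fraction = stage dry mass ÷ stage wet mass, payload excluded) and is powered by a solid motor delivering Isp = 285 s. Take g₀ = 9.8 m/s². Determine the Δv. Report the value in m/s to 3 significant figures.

Δv ≈ 7090 m/s

Stage wet mass = m₀ − payload = 186,000 − 4,360 = 181,640 kg.
Stage dry mass = ε × stage wet mass = 0.057 × 181,640 = 10,353.5 kg.
Burnout mass m_f = stage dry + payload = 10,353.5 + 4,360 = 14,713.5 kg.
v_e = Isp · g₀ = 285 × 9.8 = 2793.0 m/s.
Δv = v_e · ln(186,000/14,713.5) = 2793.0 × ln(12.64) = 2793.0 × 2.5370 ≈ 7086 m/s.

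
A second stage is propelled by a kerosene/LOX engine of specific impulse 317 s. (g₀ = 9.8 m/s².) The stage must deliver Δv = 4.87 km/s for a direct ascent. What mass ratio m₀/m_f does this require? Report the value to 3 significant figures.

mass ratio ≈ 4.80

v_e = Isp · g₀ = 317 × 9.8 = 3106.6 m/s.
By the Tsiolkovsky rocket equation, m₀/m_f = exp(Δv / v_e) = exp(4870 / 3106.6) = exp(1.5676) = 4.7953.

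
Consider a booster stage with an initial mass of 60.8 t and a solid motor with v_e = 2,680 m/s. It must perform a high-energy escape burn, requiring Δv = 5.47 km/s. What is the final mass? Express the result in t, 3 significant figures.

final mass ≈ 7.90 t

Using Δv = v_e ln(m₀/m_f): m₀/m_f = exp(Δv / v_e) = exp(5470 / 2680.0) = exp(2.0410) = 7.6986.
m_f = m₀ / 7.6986 = 60.8 / 7.6986 = 7.89754 t.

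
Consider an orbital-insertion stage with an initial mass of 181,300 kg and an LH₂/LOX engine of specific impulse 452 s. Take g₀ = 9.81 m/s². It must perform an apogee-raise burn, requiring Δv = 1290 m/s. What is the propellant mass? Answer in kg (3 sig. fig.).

propellant mass ≈ 45800 kg

v_e = Isp · g₀ = 452 × 9.81 = 4434.1 m/s.
By the Tsiolkovsky rocket equation, m₀/m_f = exp(Δv / v_e) = exp(1290 / 4434.1) = exp(0.2909) = 1.3377.
m_f = 181,300 / 1.3377 = 135,531 kg, so propellant = m₀ − m_f = 181,300 − 135,531 = 45,769 kg.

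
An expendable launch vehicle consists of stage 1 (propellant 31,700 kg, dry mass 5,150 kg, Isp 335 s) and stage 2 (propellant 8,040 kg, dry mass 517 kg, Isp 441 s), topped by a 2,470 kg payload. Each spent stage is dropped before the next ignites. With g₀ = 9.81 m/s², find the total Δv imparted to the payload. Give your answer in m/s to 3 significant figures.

Ignition mass of stage 1 = 31,700+5,150 + 8,040+517 + 2,470 = 47,877 kg.
Stage 1: m₀ = 47,877 kg, m_f = 47,877 − 31,700 = 16,177 kg; Δv = 335×9.81×ln(2.96) = 3286.4×1.0850 ≈ 3566 m/s.
Stage 2: m₀ = 11,027 kg, m_f = 11,027 − 8,040 = 2,987 kg; Δv = 441×9.81×ln(3.692) = 4326.2×1.3061 ≈ 5650 m/s.
Total Δv = 3566 + 5650 = 9216 m/s.

Δv ≈ 9220 m/s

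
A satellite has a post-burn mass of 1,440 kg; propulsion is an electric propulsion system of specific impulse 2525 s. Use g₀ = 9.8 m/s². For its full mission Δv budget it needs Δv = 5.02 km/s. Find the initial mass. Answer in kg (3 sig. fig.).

v_e = Isp · g₀ = 2525 × 9.8 = 24745.0 m/s.
m₀/m_f = exp(Δv / v_e) = exp(5020 / 24745.0) = exp(0.2029) = 1.2249.
m₀ = m_f × 1.2249 = 1,440 × 1.2249 = 1,763.86 kg.

initial mass ≈ 1760 kg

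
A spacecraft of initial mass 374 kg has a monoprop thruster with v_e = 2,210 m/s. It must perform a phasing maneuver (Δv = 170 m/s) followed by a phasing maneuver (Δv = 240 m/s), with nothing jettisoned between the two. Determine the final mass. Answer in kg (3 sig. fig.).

final mass ≈ 311 kg

After the first burn: m = 374 × exp(−170/2210.0) = 374 × 0.92596 = 346.309 kg.
After the second burn: m = 346.309 × exp(−240/2210.0) = 346.309 × 0.89709 = 310.67 kg.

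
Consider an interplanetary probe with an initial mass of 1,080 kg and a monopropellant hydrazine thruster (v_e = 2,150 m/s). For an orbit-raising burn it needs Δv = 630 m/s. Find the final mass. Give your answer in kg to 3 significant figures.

final mass ≈ 806 kg

Rocket equation: m₀/m_f = exp(Δv / v_e) = exp(630 / 2150.0) = exp(0.2930) = 1.3405.
m_f = m₀ / 1.3405 = 1,080 / 1.3405 = 805.67 kg.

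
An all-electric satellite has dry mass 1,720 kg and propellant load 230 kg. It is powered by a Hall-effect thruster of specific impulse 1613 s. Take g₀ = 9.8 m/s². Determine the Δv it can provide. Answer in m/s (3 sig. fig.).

v_e = Isp · g₀ = 1613 × 9.8 = 15807.4 m/s.
m₀ = m_dry + m_prop = 1,720 + 230 = 1,950 kg.
From the ideal rocket equation, Δv = v_e · ln(m₀/m_f) = 15807.4 × ln(1.134) = 15807.4 × 0.1255 ≈ 1983.9 m/s.

Δv ≈ 1980 m/s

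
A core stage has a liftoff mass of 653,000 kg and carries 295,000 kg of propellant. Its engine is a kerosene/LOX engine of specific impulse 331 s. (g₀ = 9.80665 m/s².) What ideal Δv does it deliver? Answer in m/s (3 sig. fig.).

v_e = Isp · g₀ = 331 × 9.80665 = 3246.0 m/s.
m_f = m₀ − m_prop = 653,000 − 295,000 = 358,000 kg.
By the Tsiolkovsky rocket equation, Δv = v_e · ln(m₀/m_f) = 3246.0 × ln(1.824) = 3246.0 × 0.6010 ≈ 1951.0 m/s.

Δv ≈ 1950 m/s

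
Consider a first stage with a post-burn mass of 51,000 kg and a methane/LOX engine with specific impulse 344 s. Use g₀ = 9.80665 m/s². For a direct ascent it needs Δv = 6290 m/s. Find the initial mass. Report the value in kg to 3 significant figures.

initial mass ≈ 329000 kg

v_e = Isp · g₀ = 344 × 9.80665 = 3373.5 m/s.
m₀/m_f = exp(Δv / v_e) = exp(6290 / 3373.5) = exp(1.8645) = 6.4530.
m₀ = m_f × 6.4530 = 51,000 × 6.4530 = 329,103 kg.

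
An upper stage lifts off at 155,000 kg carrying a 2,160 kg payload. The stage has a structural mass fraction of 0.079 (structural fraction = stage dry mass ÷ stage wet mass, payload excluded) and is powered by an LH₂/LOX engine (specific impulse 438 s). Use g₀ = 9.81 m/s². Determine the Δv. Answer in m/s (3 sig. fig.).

Stage wet mass = m₀ − payload = 155,000 − 2,160 = 152,840 kg.
Stage dry mass = ε × stage wet mass = 0.079 × 152,840 = 12,074.4 kg.
Burnout mass m_f = stage dry + payload = 12,074.4 + 2,160 = 14,234.4 kg.
v_e = Isp · g₀ = 438 × 9.81 = 4296.8 m/s.
Rocket equation: Δv = v_e · ln(155,000/14,234.4) = 4296.8 × ln(10.89) = 4296.8 × 2.3878 ≈ 10260 m/s.

Δv ≈ 10300 m/s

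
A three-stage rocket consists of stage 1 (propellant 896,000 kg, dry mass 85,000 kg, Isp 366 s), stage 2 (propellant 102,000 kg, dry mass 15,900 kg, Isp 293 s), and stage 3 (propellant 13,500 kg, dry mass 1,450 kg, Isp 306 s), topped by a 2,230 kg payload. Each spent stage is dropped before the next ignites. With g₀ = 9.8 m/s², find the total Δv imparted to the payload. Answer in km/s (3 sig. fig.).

Ignition mass of stage 1 = 896,000+85,000 + 102,000+15,900 + 13,500+1,450 + 2,230 = 1,116,080 kg.
Stage 1: m₀ = 1,116,080 kg, m_f = 1,116,080 − 896,000 = 220,080 kg; Δv = 366×9.8×ln(5.071) = 3586.8×1.6236 ≈ 5823 m/s.
Stage 2: m₀ = 135,080 kg, m_f = 135,080 − 102,000 = 33,080 kg; Δv = 293×9.8×ln(4.083) = 2871.4×1.4069 ≈ 4040 m/s.
Stage 3: m₀ = 17,180 kg, m_f = 17,180 − 13,500 = 3,680 kg; Δv = 306×9.8×ln(4.668) = 2998.8×1.5408 ≈ 4621 m/s.
Total Δv = 5823 + 4040 + 4621 = 14484 m/s.

Δv ≈ 14.5 km/s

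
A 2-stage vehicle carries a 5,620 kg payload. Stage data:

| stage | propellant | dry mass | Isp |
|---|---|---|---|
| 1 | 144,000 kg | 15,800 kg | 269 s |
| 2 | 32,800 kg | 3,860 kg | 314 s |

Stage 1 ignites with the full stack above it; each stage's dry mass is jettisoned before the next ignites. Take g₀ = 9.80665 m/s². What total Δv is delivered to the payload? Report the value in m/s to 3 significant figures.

Ignition mass of stage 1 = 144,000+15,800 + 32,800+3,860 + 5,620 = 202,080 kg.
Stage 1: m₀ = 202,080 kg, m_f = 202,080 − 144,000 = 58,080 kg; Δv = 269×9.80665×ln(3.479) = 2638.0×1.2468 ≈ 3289 m/s.
Stage 2: m₀ = 42,280 kg, m_f = 42,280 − 32,800 = 9,480 kg; Δv = 314×9.80665×ln(4.46) = 3079.3×1.4951 ≈ 4604 m/s.
Total Δv = 3289 + 4604 = 7893 m/s.

Δv ≈ 7890 m/s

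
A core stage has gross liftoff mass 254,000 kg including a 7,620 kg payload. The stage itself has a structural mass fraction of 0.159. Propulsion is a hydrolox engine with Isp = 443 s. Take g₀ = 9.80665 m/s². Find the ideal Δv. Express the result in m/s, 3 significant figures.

Stage wet mass = m₀ − payload = 254,000 − 7,620 = 246,380 kg.
Stage dry mass = ε × stage wet mass = 0.159 × 246,380 = 39,174.4 kg.
Burnout mass m_f = stage dry + payload = 39,174.4 + 7,620 = 46,794.4 kg.
v_e = Isp · g₀ = 443 × 9.80665 = 4344.3 m/s.
Using Δv = v_e ln(m₀/m_f): Δv = v_e · ln(254,000/46,794.4) = 4344.3 × ln(5.428) = 4344.3 × 1.6916 ≈ 7349 m/s.

Δv ≈ 7350 m/s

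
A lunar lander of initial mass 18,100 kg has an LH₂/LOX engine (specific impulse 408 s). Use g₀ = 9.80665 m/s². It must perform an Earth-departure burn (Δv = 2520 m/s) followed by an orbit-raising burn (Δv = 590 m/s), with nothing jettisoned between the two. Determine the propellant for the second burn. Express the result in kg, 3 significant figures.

v_e = Isp · g₀ = 408 × 9.80665 = 4001.1 m/s.
After the first burn: m = 18100 × exp(−2520/4001.1) = 18100 × 0.53269 = 9,641.69 kg.
After the second burn: m = 9,641.69 × exp(−590/4001.1) = 9,641.69 × 0.86290 = 8,319.81 kg.
Second-burn propellant = 9,641.69 − 8,319.81 = 1,321.88 kg.

propellant for the second burn ≈ 1320 kg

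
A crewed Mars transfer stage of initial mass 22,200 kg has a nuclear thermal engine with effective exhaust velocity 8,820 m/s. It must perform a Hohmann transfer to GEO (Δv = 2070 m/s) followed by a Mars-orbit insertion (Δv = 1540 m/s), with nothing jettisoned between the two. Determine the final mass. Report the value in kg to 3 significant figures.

final mass ≈ 14700 kg

After the first burn: m = 22200 × exp(−2070/8820.0) = 22200 × 0.79081 = 17,556 kg.
After the second burn: m = 17,556 × exp(−1540/8820.0) = 17,556 × 0.83979 = 14,743.4 kg.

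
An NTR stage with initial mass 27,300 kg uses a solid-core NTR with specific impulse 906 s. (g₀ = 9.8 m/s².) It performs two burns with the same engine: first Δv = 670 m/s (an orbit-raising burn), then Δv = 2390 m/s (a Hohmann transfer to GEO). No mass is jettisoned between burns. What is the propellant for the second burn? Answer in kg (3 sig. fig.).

propellant for the second burn ≈ 5970 kg

v_e = Isp · g₀ = 906 × 9.8 = 8878.8 m/s.
After the first burn: m = 27300 × exp(−670/8878.8) = 27300 × 0.92732 = 25,315.8 kg.
After the second burn: m = 25,315.8 × exp(−2390/8878.8) = 25,315.8 × 0.76401 = 19,341.5 kg.
Second-burn propellant = 25,315.8 − 19,341.5 = 5,974.3 kg.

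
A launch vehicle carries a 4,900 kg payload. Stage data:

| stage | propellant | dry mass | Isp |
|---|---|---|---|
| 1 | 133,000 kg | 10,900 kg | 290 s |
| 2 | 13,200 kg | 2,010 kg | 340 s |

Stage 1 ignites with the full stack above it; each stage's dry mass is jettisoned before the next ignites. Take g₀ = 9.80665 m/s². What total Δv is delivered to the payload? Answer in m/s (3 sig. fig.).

Δv ≈ 8300 m/s

Ignition mass of stage 1 = 133,000+10,900 + 13,200+2,010 + 4,900 = 164,010 kg.
Stage 1: m₀ = 164,010 kg, m_f = 164,010 − 133,000 = 31,010 kg; Δv = 290×9.80665×ln(5.289) = 2843.9×1.6656 ≈ 4737 m/s.
Stage 2: m₀ = 20,110 kg, m_f = 20,110 − 13,200 = 6,910 kg; Δv = 340×9.80665×ln(2.91) = 3334.3×1.0682 ≈ 3562 m/s.
Total Δv = 4737 + 3562 = 8299 m/s.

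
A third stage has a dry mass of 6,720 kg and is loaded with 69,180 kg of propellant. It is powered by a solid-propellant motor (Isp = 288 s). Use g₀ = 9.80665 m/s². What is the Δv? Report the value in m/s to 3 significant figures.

v_e = Isp · g₀ = 288 × 9.80665 = 2824.3 m/s.
m₀ = m_dry + m_prop = 6,720 + 69,180 = 75,900 kg.
By the Tsiolkovsky rocket equation, Δv = v_e · ln(m₀/m_f) = 2824.3 × ln(11.29) = 2824.3 × 2.4243 ≈ 6847.1 m/s.

Δv ≈ 6850 m/s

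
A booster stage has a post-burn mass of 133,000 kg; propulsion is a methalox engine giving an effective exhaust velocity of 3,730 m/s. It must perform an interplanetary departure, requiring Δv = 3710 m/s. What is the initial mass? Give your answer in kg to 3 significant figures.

initial mass ≈ 360000 kg

From the ideal rocket equation, m₀/m_f = exp(Δv / v_e) = exp(3710 / 3730.0) = exp(0.9946) = 2.7037.
m₀ = m_f × 2.7037 = 133,000 × 2.7037 = 359,592 kg.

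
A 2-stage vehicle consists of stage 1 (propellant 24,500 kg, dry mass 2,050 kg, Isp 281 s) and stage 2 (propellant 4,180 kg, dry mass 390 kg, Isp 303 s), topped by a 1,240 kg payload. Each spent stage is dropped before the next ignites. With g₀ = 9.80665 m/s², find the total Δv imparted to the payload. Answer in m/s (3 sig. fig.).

Δv ≈ 7680 m/s

Ignition mass of stage 1 = 24,500+2,050 + 4,180+390 + 1,240 = 32,360 kg.
Stage 1: m₀ = 32,360 kg, m_f = 32,360 − 24,500 = 7,860 kg; Δv = 281×9.80665×ln(4.117) = 2755.7×1.4151 ≈ 3900 m/s.
Stage 2: m₀ = 5,810 kg, m_f = 5,810 − 4,180 = 1,630 kg; Δv = 303×9.80665×ln(3.564) = 2971.4×1.2710 ≈ 3777 m/s.
Total Δv = 3900 + 3777 = 7677 m/s.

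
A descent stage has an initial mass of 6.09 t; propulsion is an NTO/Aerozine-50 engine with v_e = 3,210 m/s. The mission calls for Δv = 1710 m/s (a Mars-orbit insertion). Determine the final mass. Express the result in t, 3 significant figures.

Using Δv = v_e ln(m₀/m_f): m₀/m_f = exp(Δv / v_e) = exp(1710 / 3210.0) = exp(0.5327) = 1.7035.
m_f = m₀ / 1.7035 = 6.09 / 1.7035 = 3.57499 t.

final mass ≈ 3.57 t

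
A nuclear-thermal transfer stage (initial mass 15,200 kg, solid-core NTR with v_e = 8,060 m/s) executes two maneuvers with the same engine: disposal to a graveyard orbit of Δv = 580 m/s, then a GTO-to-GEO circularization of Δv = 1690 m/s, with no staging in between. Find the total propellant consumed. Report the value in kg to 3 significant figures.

After the first burn: m = 15200 × exp(−580/8060.0) = 15200 × 0.93057 = 14,144.7 kg.
After the second burn: m = 14,144.7 × exp(−1690/8060.0) = 14,144.7 × 0.81085 = 11,469.2 kg.
Total propellant = m₀ − m_final = 15200 − 11,469.2 = 3,730.8 kg.

total propellant consumed ≈ 3730 kg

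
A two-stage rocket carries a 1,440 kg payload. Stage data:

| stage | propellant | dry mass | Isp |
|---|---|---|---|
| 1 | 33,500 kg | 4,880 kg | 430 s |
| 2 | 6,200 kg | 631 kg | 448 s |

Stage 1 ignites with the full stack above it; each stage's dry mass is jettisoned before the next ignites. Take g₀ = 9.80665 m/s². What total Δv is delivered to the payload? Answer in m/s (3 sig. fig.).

Δv ≈ 11400 m/s

Ignition mass of stage 1 = 33,500+4,880 + 6,200+631 + 1,440 = 46,651 kg.
Stage 1: m₀ = 46,651 kg, m_f = 46,651 − 33,500 = 13,151 kg; Δv = 430×9.80665×ln(3.547) = 4216.9×1.2662 ≈ 5339 m/s.
Stage 2: m₀ = 8,271 kg, m_f = 8,271 − 6,200 = 2,071 kg; Δv = 448×9.80665×ln(3.994) = 4393.4×1.3847 ≈ 6084 m/s.
Total Δv = 5339 + 6084 = 11423 m/s.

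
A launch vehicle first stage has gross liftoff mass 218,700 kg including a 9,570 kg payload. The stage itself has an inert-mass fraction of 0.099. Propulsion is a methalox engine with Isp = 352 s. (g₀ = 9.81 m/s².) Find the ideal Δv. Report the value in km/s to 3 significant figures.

Stage wet mass = m₀ − payload = 218,700 − 9,570 = 209,130 kg.
Stage dry mass = ε × stage wet mass = 0.099 × 209,130 = 20,703.9 kg.
Burnout mass m_f = stage dry + payload = 20,703.9 + 9,570 = 30,273.9 kg.
v_e = Isp · g₀ = 352 × 9.81 = 3453.1 m/s.
Δv = v_e · ln(218,700/30,273.9) = 3453.1 × ln(7.224) = 3453.1 × 1.9774 ≈ 6828 m/s.

Δv ≈ 6.83 km/s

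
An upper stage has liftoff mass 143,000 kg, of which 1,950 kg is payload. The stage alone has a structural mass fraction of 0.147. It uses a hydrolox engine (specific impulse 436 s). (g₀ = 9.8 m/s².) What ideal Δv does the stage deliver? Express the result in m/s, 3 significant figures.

Stage wet mass = m₀ − payload = 143,000 − 1,950 = 141,050 kg.
Stage dry mass = ε × stage wet mass = 0.147 × 141,050 = 20,734.4 kg.
Burnout mass m_f = stage dry + payload = 20,734.4 + 1,950 = 22,684.4 kg.
v_e = Isp · g₀ = 436 × 9.8 = 4272.8 m/s.
From the ideal rocket equation, Δv = v_e · ln(143,000/22,684.4) = 4272.8 × ln(6.304) = 4272.8 × 1.8412 ≈ 7867 m/s.

Δv ≈ 7870 m/s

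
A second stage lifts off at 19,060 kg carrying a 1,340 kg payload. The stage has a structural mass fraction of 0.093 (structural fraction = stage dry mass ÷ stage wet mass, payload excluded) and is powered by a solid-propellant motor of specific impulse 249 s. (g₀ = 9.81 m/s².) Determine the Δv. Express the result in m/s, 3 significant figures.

Δv ≈ 4530 m/s

Stage wet mass = m₀ − payload = 19,060 − 1,340 = 17,720 kg.
Stage dry mass = ε × stage wet mass = 0.093 × 17,720 = 1,647.96 kg.
Burnout mass m_f = stage dry + payload = 1,647.96 + 1,340 = 2,987.96 kg.
v_e = Isp · g₀ = 249 × 9.81 = 2442.7 m/s.
Rocket equation: Δv = v_e · ln(19,060/2,987.96) = 2442.7 × ln(6.379) = 2442.7 × 1.8530 ≈ 4526 m/s.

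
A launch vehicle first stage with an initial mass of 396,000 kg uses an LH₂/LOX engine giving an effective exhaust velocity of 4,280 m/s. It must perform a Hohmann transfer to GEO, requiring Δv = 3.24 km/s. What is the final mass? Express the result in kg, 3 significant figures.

final mass ≈ 186000 kg

From the ideal rocket equation, m₀/m_f = exp(Δv / v_e) = exp(3240 / 4280.0) = exp(0.7570) = 2.1319.
m_f = m₀ / 2.1319 = 396,000 / 2.1319 = 185,750 kg.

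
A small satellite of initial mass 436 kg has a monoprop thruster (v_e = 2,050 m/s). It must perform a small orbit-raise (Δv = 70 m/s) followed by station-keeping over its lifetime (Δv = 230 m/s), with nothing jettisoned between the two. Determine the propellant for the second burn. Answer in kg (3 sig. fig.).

After the first burn: m = 436 × exp(−70/2050.0) = 436 × 0.96643 = 421.363 kg.
After the second burn: m = 421.363 × exp(−230/2050.0) = 421.363 × 0.89387 = 376.644 kg.
Second-burn propellant = 421.363 − 376.644 = 44.719 kg.

propellant for the second burn ≈ 44.7 kg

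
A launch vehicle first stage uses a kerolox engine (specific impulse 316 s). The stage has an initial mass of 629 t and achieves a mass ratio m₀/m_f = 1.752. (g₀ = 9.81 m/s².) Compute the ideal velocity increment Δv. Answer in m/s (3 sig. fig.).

Δv ≈ 1740 m/s

v_e = Isp · g₀ = 316 × 9.81 = 3100.0 m/s.
Using Δv = v_e ln(m₀/m_f): Δv = v_e · ln(1.752) = 3100.0 × 0.5608 ≈ 1738.3 m/s.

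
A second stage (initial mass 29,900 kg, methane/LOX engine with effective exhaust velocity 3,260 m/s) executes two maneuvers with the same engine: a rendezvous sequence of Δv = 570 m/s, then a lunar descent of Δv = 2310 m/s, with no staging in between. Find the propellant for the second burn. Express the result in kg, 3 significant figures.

propellant for the second burn ≈ 12700 kg

After the first burn: m = 29900 × exp(−570/3260.0) = 29900 × 0.83959 = 25,103.7 kg.
After the second burn: m = 25,103.7 × exp(−2310/3260.0) = 25,103.7 × 0.49234 = 12,359.6 kg.
Second-burn propellant = 25,103.7 − 12,359.6 = 12,744.1 kg.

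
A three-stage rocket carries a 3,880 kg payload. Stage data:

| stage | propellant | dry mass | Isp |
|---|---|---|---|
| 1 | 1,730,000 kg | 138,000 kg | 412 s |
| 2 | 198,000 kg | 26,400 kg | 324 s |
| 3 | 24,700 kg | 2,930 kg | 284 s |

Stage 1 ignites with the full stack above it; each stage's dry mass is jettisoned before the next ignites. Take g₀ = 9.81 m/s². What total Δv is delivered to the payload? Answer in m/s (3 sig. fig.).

Δv ≈ 15800 m/s

Ignition mass of stage 1 = 1,730,000+138,000 + 198,000+26,400 + 24,700+2,930 + 3,880 = 2,123,910 kg.
Stage 1: m₀ = 2,123,910 kg, m_f = 2,123,910 − 1,730,000 = 393,910 kg; Δv = 412×9.81×ln(5.392) = 4041.7×1.6849 ≈ 6810 m/s.
Stage 2: m₀ = 255,910 kg, m_f = 255,910 − 198,000 = 57,910 kg; Δv = 324×9.81×ln(4.419) = 3178.4×1.4859 ≈ 4723 m/s.
Stage 3: m₀ = 31,510 kg, m_f = 31,510 − 24,700 = 6,810 kg; Δv = 284×9.81×ln(4.627) = 2786.0×1.5319 ≈ 4268 m/s.
Total Δv = 6810 + 4723 + 4268 = 15801 m/s.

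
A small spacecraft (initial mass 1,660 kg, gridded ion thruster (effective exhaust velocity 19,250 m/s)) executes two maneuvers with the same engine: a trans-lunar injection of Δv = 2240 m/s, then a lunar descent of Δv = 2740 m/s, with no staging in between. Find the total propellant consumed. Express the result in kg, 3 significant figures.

total propellant consumed ≈ 378 kg

After the first burn: m = 1660 × exp(−2240/19250.0) = 1660 × 0.89015 = 1,477.65 kg.
After the second burn: m = 1,477.65 × exp(−2740/19250.0) = 1,477.65 × 0.86733 = 1,281.61 kg.
Total propellant = m₀ − m_final = 1660 − 1,281.61 = 378.39 kg.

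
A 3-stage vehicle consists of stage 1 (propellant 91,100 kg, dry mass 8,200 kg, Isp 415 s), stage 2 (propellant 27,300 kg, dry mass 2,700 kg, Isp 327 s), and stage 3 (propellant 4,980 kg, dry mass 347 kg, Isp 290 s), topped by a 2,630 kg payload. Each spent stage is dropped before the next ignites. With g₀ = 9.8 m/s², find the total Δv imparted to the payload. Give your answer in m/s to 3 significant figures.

Δv ≈ 11300 m/s

Ignition mass of stage 1 = 91,100+8,200 + 27,300+2,700 + 4,980+347 + 2,630 = 137,257 kg.
Stage 1: m₀ = 137,257 kg, m_f = 137,257 − 91,100 = 46,157 kg; Δv = 415×9.8×ln(2.974) = 4067.0×1.0898 ≈ 4432 m/s.
Stage 2: m₀ = 37,957 kg, m_f = 37,957 − 27,300 = 10,657 kg; Δv = 327×9.8×ln(3.562) = 3204.6×1.2702 ≈ 4071 m/s.
Stage 3: m₀ = 7,957 kg, m_f = 7,957 − 4,980 = 2,977 kg; Δv = 290×9.8×ln(2.673) = 2842.0×0.9831 ≈ 2794 m/s.
Total Δv = 4432 + 4071 + 2794 = 11297 m/s.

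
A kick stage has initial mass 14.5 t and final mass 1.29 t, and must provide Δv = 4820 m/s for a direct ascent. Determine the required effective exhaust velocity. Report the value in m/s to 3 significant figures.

ln(m₀/m_f) = ln(14500/1290) = ln(11.24) = 2.4195.
Rocket equation: v_e = Δv / ln(m₀/m_f) = 4820 / 2.4195 = 1992.1 m/s.

v_e ≈ 1990 m/s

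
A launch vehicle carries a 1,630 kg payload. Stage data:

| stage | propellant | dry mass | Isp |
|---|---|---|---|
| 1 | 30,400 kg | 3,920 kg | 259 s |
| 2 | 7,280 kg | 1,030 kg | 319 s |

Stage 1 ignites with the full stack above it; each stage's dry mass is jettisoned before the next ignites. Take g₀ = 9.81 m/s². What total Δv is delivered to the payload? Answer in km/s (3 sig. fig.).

Δv ≈ 7.08 km/s

Ignition mass of stage 1 = 30,400+3,920 + 7,280+1,030 + 1,630 = 44,260 kg.
Stage 1: m₀ = 44,260 kg, m_f = 44,260 − 30,400 = 13,860 kg; Δv = 259×9.81×ln(3.193) = 2540.8×1.1611 ≈ 2950 m/s.
Stage 2: m₀ = 9,940 kg, m_f = 9,940 − 7,280 = 2,660 kg; Δv = 319×9.81×ln(3.737) = 3129.4×1.3182 ≈ 4125 m/s.
Total Δv = 2950 + 4125 = 7075 m/s.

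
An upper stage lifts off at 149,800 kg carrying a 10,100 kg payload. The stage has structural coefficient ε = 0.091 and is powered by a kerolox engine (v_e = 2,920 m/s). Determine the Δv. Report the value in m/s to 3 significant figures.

Stage wet mass = m₀ − payload = 149,800 − 10,100 = 139,700 kg.
Stage dry mass = ε × stage wet mass = 0.091 × 139,700 = 12,712.7 kg.
Burnout mass m_f = stage dry + payload = 12,712.7 + 10,100 = 22,812.7 kg.
Δv = v_e · ln(149,800/22,812.7) = 2920.0 × ln(6.567) = 2920.0 × 1.8820 ≈ 5495 m/s.

Δv ≈ 5500 m/s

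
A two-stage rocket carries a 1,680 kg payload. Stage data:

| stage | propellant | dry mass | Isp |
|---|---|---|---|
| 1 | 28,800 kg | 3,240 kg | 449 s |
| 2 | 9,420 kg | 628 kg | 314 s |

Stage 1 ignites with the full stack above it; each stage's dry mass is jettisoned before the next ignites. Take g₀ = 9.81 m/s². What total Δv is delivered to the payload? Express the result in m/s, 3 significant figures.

Δv ≈ 9730 m/s

Ignition mass of stage 1 = 28,800+3,240 + 9,420+628 + 1,680 = 43,768 kg.
Stage 1: m₀ = 43,768 kg, m_f = 43,768 − 28,800 = 14,968 kg; Δv = 449×9.81×ln(2.924) = 4404.7×1.0730 ≈ 4726 m/s.
Stage 2: m₀ = 11,728 kg, m_f = 11,728 − 9,420 = 2,308 kg; Δv = 314×9.81×ln(5.081) = 3080.3×1.6256 ≈ 5007 m/s.
Total Δv = 4726 + 5007 = 9733 m/s.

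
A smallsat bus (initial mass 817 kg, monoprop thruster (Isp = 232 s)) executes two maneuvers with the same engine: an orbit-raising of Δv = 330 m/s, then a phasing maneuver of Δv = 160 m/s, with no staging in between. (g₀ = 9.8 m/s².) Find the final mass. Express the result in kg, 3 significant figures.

v_e = Isp · g₀ = 232 × 9.8 = 2273.6 m/s.
After the first burn: m = 817 × exp(−330/2273.6) = 817 × 0.86490 = 706.623 kg.
After the second burn: m = 706.623 × exp(−160/2273.6) = 706.623 × 0.93205 = 658.608 kg.

final mass ≈ 659 kg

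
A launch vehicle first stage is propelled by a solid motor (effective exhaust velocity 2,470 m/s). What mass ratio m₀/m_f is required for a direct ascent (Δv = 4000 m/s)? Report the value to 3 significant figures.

mass ratio ≈ 5.05

By the Tsiolkovsky rocket equation, m₀/m_f = exp(Δv / v_e) = exp(4000 / 2470.0) = exp(1.6194) = 5.0502.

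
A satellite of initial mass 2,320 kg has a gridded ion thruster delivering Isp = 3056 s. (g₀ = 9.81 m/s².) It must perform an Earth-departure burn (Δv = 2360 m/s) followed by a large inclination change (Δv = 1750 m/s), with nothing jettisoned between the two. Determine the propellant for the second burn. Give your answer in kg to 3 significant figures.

v_e = Isp · g₀ = 3056 × 9.81 = 29979.4 m/s.
After the first burn: m = 2320 × exp(−2360/29979.4) = 2320 × 0.92430 = 2,144.38 kg.
After the second burn: m = 2,144.38 × exp(−1750/29979.4) = 2,144.38 × 0.94330 = 2,022.79 kg.
Second-burn propellant = 2,144.38 − 2,022.79 = 121.59 kg.

propellant for the second burn ≈ 122 kg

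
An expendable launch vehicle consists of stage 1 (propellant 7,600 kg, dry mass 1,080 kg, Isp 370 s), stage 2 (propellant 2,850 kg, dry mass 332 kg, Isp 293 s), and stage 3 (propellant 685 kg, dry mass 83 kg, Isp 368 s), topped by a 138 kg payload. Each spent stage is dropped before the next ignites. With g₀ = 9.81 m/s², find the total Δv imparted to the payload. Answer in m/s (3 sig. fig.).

Δv ≈ 11800 m/s

Ignition mass of stage 1 = 7,600+1,080 + 2,850+332 + 685+83 + 138 = 12,768 kg.
Stage 1: m₀ = 12,768 kg, m_f = 12,768 − 7,600 = 5,168 kg; Δv = 370×9.81×ln(2.471) = 3629.7×0.9045 ≈ 3283 m/s.
Stage 2: m₀ = 4,088 kg, m_f = 4,088 − 2,850 = 1,238 kg; Δv = 293×9.81×ln(3.302) = 2874.3×1.1946 ≈ 3434 m/s.
Stage 3: m₀ = 906 kg, m_f = 906 − 685 = 221 kg; Δv = 368×9.81×ln(4.1) = 3610.1×1.4109 ≈ 5093 m/s.
Total Δv = 3283 + 3434 + 5093 = 11810 m/s.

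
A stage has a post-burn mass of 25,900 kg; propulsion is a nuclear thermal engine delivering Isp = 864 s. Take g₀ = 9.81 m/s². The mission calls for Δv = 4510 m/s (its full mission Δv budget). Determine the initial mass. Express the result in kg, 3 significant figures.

v_e = Isp · g₀ = 864 × 9.81 = 8475.8 m/s.
From the ideal rocket equation, m₀/m_f = exp(Δv / v_e) = exp(4510 / 8475.8) = exp(0.5321) = 1.7025.
m₀ = m_f × 1.7025 = 25,900 × 1.7025 = 44,094.8 kg.

initial mass ≈ 44100 kg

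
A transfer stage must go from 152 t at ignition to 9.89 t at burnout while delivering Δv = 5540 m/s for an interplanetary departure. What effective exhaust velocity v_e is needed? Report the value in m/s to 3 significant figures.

ln(m₀/m_f) = ln(152000/9890) = ln(15.37) = 2.7324.
Using Δv = v_e ln(m₀/m_f): v_e = Δv / ln(m₀/m_f) = 5540 / 2.7324 = 2027.6 m/s.

v_e ≈ 2030 m/s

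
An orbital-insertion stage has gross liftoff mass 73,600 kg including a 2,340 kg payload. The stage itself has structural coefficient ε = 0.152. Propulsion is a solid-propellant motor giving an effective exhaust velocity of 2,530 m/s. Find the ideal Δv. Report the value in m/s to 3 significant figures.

Stage wet mass = m₀ − payload = 73,600 − 2,340 = 71,260 kg.
Stage dry mass = ε × stage wet mass = 0.152 × 71,260 = 10,831.5 kg.
Burnout mass m_f = stage dry + payload = 10,831.5 + 2,340 = 13,171.5 kg.
Δv = v_e · ln(73,600/13,171.5) = 2530.0 × ln(5.588) = 2530.0 × 1.7206 ≈ 4353 m/s.

Δv ≈ 4350 m/s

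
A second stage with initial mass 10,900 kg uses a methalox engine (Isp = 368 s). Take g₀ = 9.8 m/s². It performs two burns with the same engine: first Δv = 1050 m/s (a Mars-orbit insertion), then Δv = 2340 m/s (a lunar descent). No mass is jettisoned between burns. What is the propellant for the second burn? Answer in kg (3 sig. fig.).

propellant for the second burn ≈ 3890 kg

v_e = Isp · g₀ = 368 × 9.8 = 3606.4 m/s.
After the first burn: m = 10900 × exp(−1050/3606.4) = 10900 × 0.74740 = 8,146.66 kg.
After the second burn: m = 8,146.66 × exp(−2340/3606.4) = 8,146.66 × 0.52265 = 4,257.85 kg.
Second-burn propellant = 8,146.66 − 4,257.85 = 3,888.81 kg.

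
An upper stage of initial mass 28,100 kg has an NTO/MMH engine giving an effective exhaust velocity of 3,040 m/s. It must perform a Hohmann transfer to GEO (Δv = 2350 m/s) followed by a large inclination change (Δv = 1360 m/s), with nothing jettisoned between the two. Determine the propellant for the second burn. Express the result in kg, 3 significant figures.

propellant for the second burn ≈ 4680 kg

After the first burn: m = 28100 × exp(−2350/3040.0) = 28100 × 0.46161 = 12,971.2 kg.
After the second burn: m = 12,971.2 × exp(−1360/3040.0) = 12,971.2 × 0.63931 = 8,292.62 kg.
Second-burn propellant = 12,971.2 − 8,292.62 = 4,678.58 kg.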